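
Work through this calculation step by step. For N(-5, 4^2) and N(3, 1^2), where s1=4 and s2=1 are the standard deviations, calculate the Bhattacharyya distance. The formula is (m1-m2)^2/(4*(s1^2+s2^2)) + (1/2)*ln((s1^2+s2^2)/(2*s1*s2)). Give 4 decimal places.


Bhattacharyya distance between two Gaussians:
DB = (m1-m2)^2/(4*(s1^2+s2^2)) + (1/2)*ln((s1^2+s2^2)/(2*s1*s2)).
(m1-m2)^2 = (-8)^2 = 64.
s1^2+s2^2 = 16 + 1 = 17.
term1 = 64/68 = 0.941176.
term2 = 0.5*ln(17/8.0) = 0.376886.
DB = 0.941176 + 0.376886 = 1.3181

1.3181


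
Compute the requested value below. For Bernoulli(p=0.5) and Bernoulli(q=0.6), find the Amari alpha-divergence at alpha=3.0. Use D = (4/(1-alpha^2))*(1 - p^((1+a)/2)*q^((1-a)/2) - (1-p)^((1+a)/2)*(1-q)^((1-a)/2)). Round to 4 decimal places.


Amari alpha-divergence:
D = (4/(1-alpha^2))*(1 - p^((1+a)/2)*q^((1-a)/2) - (1-p)^((1+a)/2)*(1-q)^((1-a)/2)).
alpha = 3.0, p = 0.5, q = 0.6.
e1 = (1+alpha)/2 = 2.0, e2 = (1-alpha)/2 = -1.0.
t1 = p^e1 * q^e2 = 0.5^2.0 * 0.6^-1.0 = 0.416667.
t2 = (1-p)^e1 * (1-q)^e2 = 0.5^2.0 * 0.4^-1.0 = 0.625.
4/(1-alpha^2) = -0.5.
D = -0.5*(1 - 0.416667 - 0.625) = 0.0208

0.0208


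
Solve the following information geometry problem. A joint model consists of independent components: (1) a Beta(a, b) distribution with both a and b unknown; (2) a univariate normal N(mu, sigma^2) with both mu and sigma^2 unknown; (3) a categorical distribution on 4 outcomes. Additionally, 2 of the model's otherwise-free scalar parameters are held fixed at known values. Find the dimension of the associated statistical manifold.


The dimension of a statistical manifold equals the number of free
(independent) real parameters of the model. For a product of independent
blocks the parameter counts add.
- Beta (a, b): 2.
- normal (mu, sigma^2): 2.
- categorical on 4 outcomes (probabilities sum to 1): 4-1 = 3.
Total = 2 + 2 + 3 = 7.
2 parameter(s) fixed at known values: 7 - 2 = 5.
Dimension = 5

5


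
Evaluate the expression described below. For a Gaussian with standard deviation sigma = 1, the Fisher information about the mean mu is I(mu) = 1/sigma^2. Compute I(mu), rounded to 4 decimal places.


The Fisher information for the mean of a normal distribution is I(mu) = 1/sigma^2.
sigma = 1, so sigma^2 = 1.
I(mu) = 1/1 = 1.0000

1.0000


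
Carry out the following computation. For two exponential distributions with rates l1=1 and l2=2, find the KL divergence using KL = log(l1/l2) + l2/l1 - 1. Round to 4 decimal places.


KL divergence for exponential family:
KL = log(l1/l2) + l2/l1 - 1.
log(1/2) = -0.693147.
2/1 = 2.0.
KL = -0.693147 + 2.0 - 1 = 0.3069

0.3069


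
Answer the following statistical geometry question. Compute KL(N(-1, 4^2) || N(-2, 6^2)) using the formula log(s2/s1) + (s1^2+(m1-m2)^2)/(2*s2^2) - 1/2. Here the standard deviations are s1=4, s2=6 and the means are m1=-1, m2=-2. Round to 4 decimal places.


KL divergence between normal distributions:
KL = log(s2/s1) + (s1^2 + (m1-m2)^2)/(2*s2^2) - 1/2.
log(6/4) = 0.405465.
(4^2 + (-1--2)^2)/(2*6^2) = (16 + 1)/72 = 0.236111.
KL = 0.405465 + 0.236111 - 0.5 = 0.1416

0.1416


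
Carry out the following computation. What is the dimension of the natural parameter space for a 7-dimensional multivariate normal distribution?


Exponential family dimension calculation:
For 7-dim MVN: mean has 7 params, covariance has 7*8/2 = 28 unique entries.
Total dim = 7 + 28 = 35.

35


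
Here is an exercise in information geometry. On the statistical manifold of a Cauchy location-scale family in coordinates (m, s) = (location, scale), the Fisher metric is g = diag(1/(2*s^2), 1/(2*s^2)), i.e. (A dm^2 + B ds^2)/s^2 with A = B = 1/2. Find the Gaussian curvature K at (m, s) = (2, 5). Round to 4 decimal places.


The metric has the form g = (A dm^2 + B ds^2)/s^2 with A = 1/2, B = 1/2.
Substitute u = sqrt(A/B)*m: g = B*(du^2 + ds^2)/s^2, i.e. B times the
Poincare upper half-plane metric, which has constant Gaussian curvature -1.
Scaling a 2D metric by a constant c divides the Gaussian curvature by c,
so K = -1/B = -1/(1/2) = -2.0000 everywhere (the point (m, s) = (2, 5) is irrelevant:
the curvature is constant).
The requested Gaussian curvature is K = -2.0000.

-2.0000


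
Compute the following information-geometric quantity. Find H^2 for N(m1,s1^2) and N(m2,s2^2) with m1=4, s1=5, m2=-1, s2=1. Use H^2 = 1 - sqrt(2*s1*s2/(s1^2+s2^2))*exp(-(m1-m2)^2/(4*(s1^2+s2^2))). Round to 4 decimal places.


Squared Hellinger distance for Gaussians:
H^2 = 1 - sqrt(2*s1*s2/(s1^2+s2^2)) * exp(-(m1-m2)^2/(4*(s1^2+s2^2))).
s1^2 = 25, s2^2 = 1, s1^2+s2^2 = 26.
sqrt(2*5*1/(26)) = 0.620174.
(m1-m2)^2 = (5)^2 = 25.
exp(-25/(4*26)) = exp(-0.240385) = 0.786325.
H^2 = 1 - 0.620174*0.786325 = 0.5123

0.5123


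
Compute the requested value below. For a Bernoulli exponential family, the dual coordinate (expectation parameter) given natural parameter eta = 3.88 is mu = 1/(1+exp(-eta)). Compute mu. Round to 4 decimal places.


Dual coordinate (expectation parameter) for Bernoulli:
mu = 1/(1+exp(-eta)).
eta = 3.88.
exp(-eta) = exp(-3.88) = 0.020651.
mu = 1/(1+0.020651) = 0.9798

0.9798


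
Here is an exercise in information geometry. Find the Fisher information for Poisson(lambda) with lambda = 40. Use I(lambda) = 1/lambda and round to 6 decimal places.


Fisher information for Poisson: I(lambda) = 1/lambda.
lambda = 40.
I(lambda) = 1/40 = 0.025000

0.025000


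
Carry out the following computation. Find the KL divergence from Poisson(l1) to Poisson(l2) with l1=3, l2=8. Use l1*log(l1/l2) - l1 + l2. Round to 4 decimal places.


KL divergence for Poisson:
KL = l1*log(l1/l2) - l1 + l2.
l1 = 3, l2 = 8.
log(3/8) = -0.980829.
l1*log(l1/l2) = 3 * -0.980829 = -2.942488.
KL = -2.942488 - 3 + 8 = 2.0575

2.0575


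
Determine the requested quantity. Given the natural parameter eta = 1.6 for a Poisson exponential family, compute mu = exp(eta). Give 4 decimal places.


Expectation parameter for Poisson exponential family:
mu = exp(eta).
eta = 1.6.
mu = exp(1.6) = 4.9530

4.9530


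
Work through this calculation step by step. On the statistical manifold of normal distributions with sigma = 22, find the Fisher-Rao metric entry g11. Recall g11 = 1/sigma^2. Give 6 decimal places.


For the 2-parameter normal family, the Fisher metric has:
  g11 = 1/sigma^2, g22 = 2/sigma^2.
sigma = 22, sigma^2 = 484.
g11 = 0.002066

0.002066


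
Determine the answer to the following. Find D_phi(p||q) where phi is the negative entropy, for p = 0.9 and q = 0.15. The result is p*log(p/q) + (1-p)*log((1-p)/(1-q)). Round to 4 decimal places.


Bregman divergence with negative entropy generator:
D = p*log(p/q) + (1-p)*log((1-p)/(1-q)).
p = 0.9, q = 0.15.
p*log(p/q) = 0.9*log(0.9/0.15) = 1.612584.
(1-p)*log((1-p)/(1-q)) = 0.1*log(0.1/0.85) = -0.214007.
D = 1.612584 + -0.214007 = 1.3986

1.3986


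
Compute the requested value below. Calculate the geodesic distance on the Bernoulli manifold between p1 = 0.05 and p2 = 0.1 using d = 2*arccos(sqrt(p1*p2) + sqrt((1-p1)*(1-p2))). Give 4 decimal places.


Geodesic distance on Bernoulli manifold:
d(p1,p2) = 2*arccos(sqrt(p1*p2) + sqrt((1-p1)*(1-p2))).
sqrt(p1*p2) = sqrt(0.05*0.1) = 0.070711.
sqrt((1-p1)*(1-p2)) = sqrt(0.95*0.9) = 0.924662.
arg = 0.070711 + 0.924662 = 0.995373.
d = 2*arccos(0.995373) = 0.1925

0.1925


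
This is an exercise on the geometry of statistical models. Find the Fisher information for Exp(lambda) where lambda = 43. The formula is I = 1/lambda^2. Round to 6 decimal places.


Fisher information for exponential: I(lambda) = 1/lambda^2.
lambda = 43, lambda^2 = 1849.
I = 1/1849 = 0.000541

0.000541


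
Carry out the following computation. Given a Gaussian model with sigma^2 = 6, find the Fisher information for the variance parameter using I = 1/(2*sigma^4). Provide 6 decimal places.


Fisher information for variance: I(sigma^2) = 1/(2*sigma^4).
sigma^2 = 6, so sigma^4 = 36.
I = 1/(2*36) = 1/72 = 0.013889

0.013889


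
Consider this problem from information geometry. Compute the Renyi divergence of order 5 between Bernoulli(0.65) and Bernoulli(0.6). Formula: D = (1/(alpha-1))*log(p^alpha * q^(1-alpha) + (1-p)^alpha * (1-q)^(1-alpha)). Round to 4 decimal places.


Renyi divergence of order alpha between Bernoulli distributions:
D = (1/(alpha-1))*log(p^alpha * q^(1-alpha) + (1-p)^alpha * (1-q)^(1-alpha)).
alpha = 5, p = 0.65, q = 0.6.
p^alpha * q^(1-alpha) = 0.65^5 * 0.6^-4 = 0.895286.
(1-p)^alpha * (1-q)^(1-alpha) = 0.35^5 * 0.4^-4 = 0.205164.
sum = 0.895286 + 0.205164 = 1.10045.
D = (1/4)*log(1.10045) = 0.0239

0.0239


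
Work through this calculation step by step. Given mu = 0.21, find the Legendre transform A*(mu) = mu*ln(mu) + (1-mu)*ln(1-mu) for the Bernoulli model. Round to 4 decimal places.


Legendre transform for Bernoulli:
A*(mu) = mu*log(mu) + (1-mu)*log(1-mu).
mu = 0.21, 1-mu = 0.79.
mu*log(mu) = 0.21*log(0.21) = -0.327736.
(1-mu)*log(1-mu) = 0.79*log(0.79) = -0.186221.
A* = -0.327736 + -0.186221 = -0.5140

-0.5140


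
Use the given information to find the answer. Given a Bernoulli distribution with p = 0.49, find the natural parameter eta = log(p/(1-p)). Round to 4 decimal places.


Natural parameter for Bernoulli: eta = log(p/(1-p)).
p = 0.49, 1-p = 0.51.
p/(1-p) = 0.960784.
eta = log(0.960784) = -0.0400

-0.0400


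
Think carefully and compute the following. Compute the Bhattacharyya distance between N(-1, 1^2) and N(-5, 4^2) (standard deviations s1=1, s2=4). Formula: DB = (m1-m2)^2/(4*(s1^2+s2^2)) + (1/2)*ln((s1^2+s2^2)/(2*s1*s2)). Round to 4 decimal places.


Bhattacharyya distance between two Gaussians:
DB = (m1-m2)^2/(4*(s1^2+s2^2)) + (1/2)*ln((s1^2+s2^2)/(2*s1*s2)).
(m1-m2)^2 = (4)^2 = 16.
s1^2+s2^2 = 1 + 16 = 17.
term1 = 16/68 = 0.235294.
term2 = 0.5*ln(17/8.0) = 0.376886.
DB = 0.235294 + 0.376886 = 0.6122

0.6122


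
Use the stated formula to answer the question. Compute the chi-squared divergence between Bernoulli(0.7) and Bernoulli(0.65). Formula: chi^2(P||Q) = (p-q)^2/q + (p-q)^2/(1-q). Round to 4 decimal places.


Chi-squared divergence between Bernoulli distributions:
chi^2 = (p-q)^2/q + (p-q)^2/(1-q).
p = 0.7, q = 0.65, p-q = 0.05.
(p-q)^2 = 0.0025.
term1 = 0.0025/0.65 = 0.003846.
term2 = 0.0025/0.35 = 0.007143.
chi^2 = 0.003846 + 0.007143 = 0.0110

0.0110


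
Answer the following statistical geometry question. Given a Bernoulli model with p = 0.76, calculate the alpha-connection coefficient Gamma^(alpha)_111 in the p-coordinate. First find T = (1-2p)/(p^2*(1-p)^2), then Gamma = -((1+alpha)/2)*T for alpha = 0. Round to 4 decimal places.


Skewness (Amari-Chentsov) tensor: T = (1-2p)/(p^2*(1-p)^2).
p = 0.76, 1-2p = -0.52, p^2 = 0.5776, (1-p)^2 = 0.0576.
T = -0.52/(0.5776 * 0.0576) = -15.629809.
In the p-coordinate, Gamma^(alpha) = Gamma^(0) - (alpha/2)*T with Gamma^(0) = (1/2)*g'(p) = -T/2,
so Gamma^(alpha) = -((1+alpha)/2)*T.
alpha = 0, -(1+alpha)/2 = -0.5.
Gamma = -0.5 * -15.629809 = 7.8149

7.8149


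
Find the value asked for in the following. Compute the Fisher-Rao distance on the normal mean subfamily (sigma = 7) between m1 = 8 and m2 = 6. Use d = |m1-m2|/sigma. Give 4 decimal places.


On the fixed-variance normal subfamily, geodesic distance = |m1-m2|/sigma.
|8 - 6| = 2.
sigma = 7.
d = 2/7 = 0.2857

0.2857


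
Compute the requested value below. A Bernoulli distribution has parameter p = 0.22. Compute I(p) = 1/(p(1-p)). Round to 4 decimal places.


For Bernoulli(p), Fisher information is I(p) = 1/(p*(1-p)).
p = 0.22, 1-p = 0.78.
p*(1-p) = 0.1716.
I(p) = 1/0.1716 = 5.8275

5.8275


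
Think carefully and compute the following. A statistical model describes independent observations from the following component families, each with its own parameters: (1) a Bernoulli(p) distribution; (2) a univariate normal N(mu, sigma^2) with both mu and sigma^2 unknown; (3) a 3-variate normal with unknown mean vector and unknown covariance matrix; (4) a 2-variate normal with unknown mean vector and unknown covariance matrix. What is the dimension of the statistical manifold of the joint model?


The dimension of a statistical manifold equals the number of free
(independent) real parameters of the model. For a product of independent
blocks the parameter counts add.
- Bernoulli (p): 1.
- normal (mu, sigma^2): 2.
- 3-variate normal: 3 (mean) + 3*4/2 = 6 (symmetric covariance) = 9.
- 2-variate normal: 2 (mean) + 2*3/2 = 3 (symmetric covariance) = 5.
Total = 1 + 2 + 9 + 5 = 17.
Dimension = 17

17


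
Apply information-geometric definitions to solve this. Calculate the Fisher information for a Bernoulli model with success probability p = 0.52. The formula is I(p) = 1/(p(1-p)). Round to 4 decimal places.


For Bernoulli(p), Fisher information is I(p) = 1/(p*(1-p)).
p = 0.52, 1-p = 0.48.
p*(1-p) = 0.2496.
I(p) = 1/0.2496 = 4.0064

4.0064


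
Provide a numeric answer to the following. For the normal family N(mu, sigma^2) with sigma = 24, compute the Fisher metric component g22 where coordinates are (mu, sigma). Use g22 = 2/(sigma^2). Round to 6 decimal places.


For the 2-parameter normal family, the Fisher metric has:
  g11 = 1/sigma^2, g22 = 2/sigma^2.
sigma = 24, sigma^2 = 576.
g22 = 0.003472

0.003472


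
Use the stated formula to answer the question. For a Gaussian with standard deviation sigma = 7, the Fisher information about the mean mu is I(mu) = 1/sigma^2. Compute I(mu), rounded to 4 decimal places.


The Fisher information for the mean of a normal distribution is I(mu) = 1/sigma^2.
sigma = 7, so sigma^2 = 49.
I(mu) = 1/49 = 0.0204

0.0204


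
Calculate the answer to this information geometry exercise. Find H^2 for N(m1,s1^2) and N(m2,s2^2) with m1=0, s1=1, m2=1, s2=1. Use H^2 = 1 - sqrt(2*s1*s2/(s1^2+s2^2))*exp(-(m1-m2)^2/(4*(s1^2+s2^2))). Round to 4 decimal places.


Squared Hellinger distance for Gaussians:
H^2 = 1 - sqrt(2*s1*s2/(s1^2+s2^2)) * exp(-(m1-m2)^2/(4*(s1^2+s2^2))).
s1^2 = 1, s2^2 = 1, s1^2+s2^2 = 2.
sqrt(2*1*1/(2)) = 1.0.
(m1-m2)^2 = (-1)^2 = 1.
exp(-1/(4*2)) = exp(-0.125) = 0.882497.
H^2 = 1 - 1.0*0.882497 = 0.1175

0.1175


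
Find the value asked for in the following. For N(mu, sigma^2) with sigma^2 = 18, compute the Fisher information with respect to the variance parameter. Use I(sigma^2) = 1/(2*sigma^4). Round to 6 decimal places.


Fisher information for variance: I(sigma^2) = 1/(2*sigma^4).
sigma^2 = 18, so sigma^4 = 324.
I = 1/(2*324) = 1/648 = 0.001543

0.001543


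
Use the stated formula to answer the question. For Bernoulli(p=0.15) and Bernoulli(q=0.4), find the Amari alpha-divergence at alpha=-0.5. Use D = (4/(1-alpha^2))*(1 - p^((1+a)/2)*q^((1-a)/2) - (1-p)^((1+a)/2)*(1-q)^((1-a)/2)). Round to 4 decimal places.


Amari alpha-divergence:
D = (4/(1-alpha^2))*(1 - p^((1+a)/2)*q^((1-a)/2) - (1-p)^((1+a)/2)*(1-q)^((1-a)/2)).
alpha = -0.5, p = 0.15, q = 0.4.
e1 = (1+alpha)/2 = 0.25, e2 = (1-alpha)/2 = 0.75.
t1 = p^e1 * q^e2 = 0.15^0.25 * 0.4^0.75 = 0.313017.
t2 = (1-p)^e1 * (1-q)^e2 = 0.85^0.25 * 0.6^0.75 = 0.654588.
4/(1-alpha^2) = 5.333333.
D = 5.333333*(1 - 0.313017 - 0.654588) = 0.1728

0.1728


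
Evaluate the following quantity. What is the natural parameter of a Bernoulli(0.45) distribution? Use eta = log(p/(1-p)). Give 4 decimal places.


Natural parameter for Bernoulli: eta = log(p/(1-p)).
p = 0.45, 1-p = 0.55.
p/(1-p) = 0.818182.
eta = log(0.818182) = -0.2007

-0.2007


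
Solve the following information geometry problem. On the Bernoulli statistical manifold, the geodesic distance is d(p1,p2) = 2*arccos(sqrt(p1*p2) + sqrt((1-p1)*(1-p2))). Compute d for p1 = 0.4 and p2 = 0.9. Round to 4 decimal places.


Geodesic distance on Bernoulli manifold:
d(p1,p2) = 2*arccos(sqrt(p1*p2) + sqrt((1-p1)*(1-p2))).
sqrt(p1*p2) = sqrt(0.4*0.9) = 0.6.
sqrt((1-p1)*(1-p2)) = sqrt(0.6*0.1) = 0.244949.
arg = 0.6 + 0.244949 = 0.844949.
d = 2*arccos(0.844949) = 1.1287

1.1287


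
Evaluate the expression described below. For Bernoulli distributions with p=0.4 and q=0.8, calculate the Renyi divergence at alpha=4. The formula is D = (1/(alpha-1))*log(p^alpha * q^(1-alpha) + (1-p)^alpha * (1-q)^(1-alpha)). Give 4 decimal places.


Renyi divergence of order alpha between Bernoulli distributions:
D = (1/(alpha-1))*log(p^alpha * q^(1-alpha) + (1-p)^alpha * (1-q)^(1-alpha)).
alpha = 4, p = 0.4, q = 0.8.
p^alpha * q^(1-alpha) = 0.4^4 * 0.8^-3 = 0.05.
(1-p)^alpha * (1-q)^(1-alpha) = 0.6^4 * 0.2^-3 = 16.2.
sum = 0.05 + 16.2 = 16.25.
D = (1/3)*log(16.25) = 0.9294

0.9294


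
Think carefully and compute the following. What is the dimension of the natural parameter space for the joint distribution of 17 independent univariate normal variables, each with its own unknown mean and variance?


Exponential family dimension calculation:
Each univariate normal has two natural parameters (mu/sigma^2 and -1/(2 sigma^2)).
With 17 independent components, dim = 2 * 17 = 34.

34


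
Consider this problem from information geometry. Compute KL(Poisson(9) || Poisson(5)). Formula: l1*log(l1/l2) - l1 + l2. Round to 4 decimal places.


KL divergence for Poisson:
KL = l1*log(l1/l2) - l1 + l2.
l1 = 9, l2 = 5.
log(9/5) = 0.587787.
l1*log(l1/l2) = 9 * 0.587787 = 5.29008.
KL = 5.29008 - 9 + 5 = 1.2901

1.2901


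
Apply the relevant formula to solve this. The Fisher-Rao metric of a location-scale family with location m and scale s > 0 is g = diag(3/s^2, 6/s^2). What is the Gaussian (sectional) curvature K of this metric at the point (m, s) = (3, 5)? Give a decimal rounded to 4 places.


The metric has the form g = (A dm^2 + B ds^2)/s^2 with A = 3, B = 6.
Substitute u = sqrt(A/B)*m: g = B*(du^2 + ds^2)/s^2, i.e. B times the
Poincare upper half-plane metric, which has constant Gaussian curvature -1.
Scaling a 2D metric by a constant c divides the Gaussian curvature by c,
so K = -1/B = -1/(6) = -0.1667 everywhere (the point (m, s) = (3, 5) is irrelevant:
the curvature is constant).
The requested Gaussian curvature is K = -0.1667.

-0.1667


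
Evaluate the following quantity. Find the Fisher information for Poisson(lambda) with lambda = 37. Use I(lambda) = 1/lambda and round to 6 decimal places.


Fisher information for Poisson: I(lambda) = 1/lambda.
lambda = 37.
I(lambda) = 1/37 = 0.027027

0.027027


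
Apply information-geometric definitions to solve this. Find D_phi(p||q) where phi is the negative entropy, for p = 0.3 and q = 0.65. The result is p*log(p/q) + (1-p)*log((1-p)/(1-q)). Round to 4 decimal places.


Bregman divergence with negative entropy generator:
D = p*log(p/q) + (1-p)*log((1-p)/(1-q)).
p = 0.3, q = 0.65.
p*log(p/q) = 0.3*log(0.3/0.65) = -0.231957.
(1-p)*log((1-p)/(1-q)) = 0.7*log(0.7/0.35) = 0.485203.
D = -0.231957 + 0.485203 = 0.2532

0.2532


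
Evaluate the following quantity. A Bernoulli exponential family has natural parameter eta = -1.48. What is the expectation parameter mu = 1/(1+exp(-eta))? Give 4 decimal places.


Dual coordinate (expectation parameter) for Bernoulli:
mu = 1/(1+exp(-eta)).
eta = -1.48.
exp(-eta) = exp(1.48) = 4.392946.
mu = 1/(1+4.392946) = 0.1854

0.1854


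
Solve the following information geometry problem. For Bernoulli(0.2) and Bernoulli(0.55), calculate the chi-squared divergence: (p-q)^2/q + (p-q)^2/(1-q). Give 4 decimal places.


Chi-squared divergence between Bernoulli distributions:
chi^2 = (p-q)^2/q + (p-q)^2/(1-q).
p = 0.2, q = 0.55, p-q = -0.35.
(p-q)^2 = 0.1225.
term1 = 0.1225/0.55 = 0.222727.
term2 = 0.1225/0.45 = 0.272222.
chi^2 = 0.222727 + 0.272222 = 0.4949

0.4949


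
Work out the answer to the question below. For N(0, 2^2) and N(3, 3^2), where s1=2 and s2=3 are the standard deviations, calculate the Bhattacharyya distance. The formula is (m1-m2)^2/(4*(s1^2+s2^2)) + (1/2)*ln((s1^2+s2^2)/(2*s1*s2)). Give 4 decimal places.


Bhattacharyya distance between two Gaussians:
DB = (m1-m2)^2/(4*(s1^2+s2^2)) + (1/2)*ln((s1^2+s2^2)/(2*s1*s2)).
(m1-m2)^2 = (-3)^2 = 9.
s1^2+s2^2 = 4 + 9 = 13.
term1 = 9/52 = 0.173077.
term2 = 0.5*ln(13/12.0) = 0.040021.
DB = 0.173077 + 0.040021 = 0.2131

0.2131


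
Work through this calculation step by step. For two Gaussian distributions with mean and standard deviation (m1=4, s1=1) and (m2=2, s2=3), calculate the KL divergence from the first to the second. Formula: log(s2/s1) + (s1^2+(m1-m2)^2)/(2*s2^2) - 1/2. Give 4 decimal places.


KL divergence between normal distributions:
KL = log(s2/s1) + (s1^2 + (m1-m2)^2)/(2*s2^2) - 1/2.
log(3/1) = 1.098612.
(1^2 + (4-2)^2)/(2*3^2) = (1 + 4)/18 = 0.277778.
KL = 1.098612 + 0.277778 - 0.5 = 0.8764

0.8764


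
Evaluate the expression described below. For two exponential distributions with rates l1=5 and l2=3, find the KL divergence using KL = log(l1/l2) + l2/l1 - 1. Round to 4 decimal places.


KL divergence for exponential family:
KL = log(l1/l2) + l2/l1 - 1.
log(5/3) = 0.510826.
3/5 = 0.6.
KL = 0.510826 + 0.6 - 1 = 0.1108

0.1108


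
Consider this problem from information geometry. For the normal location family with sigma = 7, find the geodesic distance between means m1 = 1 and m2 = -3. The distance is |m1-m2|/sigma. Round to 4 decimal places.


On the fixed-variance normal subfamily, geodesic distance = |m1-m2|/sigma.
|1 - -3| = 4.
sigma = 7.
d = 4/7 = 0.5714

0.5714


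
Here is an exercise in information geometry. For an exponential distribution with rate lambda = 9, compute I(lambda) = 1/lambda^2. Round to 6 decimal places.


Fisher information for exponential: I(lambda) = 1/lambda^2.
lambda = 9, lambda^2 = 81.
I = 1/81 = 0.012346

0.012346


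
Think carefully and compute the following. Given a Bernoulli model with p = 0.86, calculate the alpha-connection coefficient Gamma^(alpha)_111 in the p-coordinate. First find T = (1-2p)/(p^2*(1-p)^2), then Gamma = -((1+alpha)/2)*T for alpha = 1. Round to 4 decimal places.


Skewness (Amari-Chentsov) tensor: T = (1-2p)/(p^2*(1-p)^2).
p = 0.86, 1-2p = -0.72, p^2 = 0.7396, (1-p)^2 = 0.0196.
T = -0.72/(0.7396 * 0.0196) = -49.668326.
In the p-coordinate, Gamma^(alpha) = Gamma^(0) - (alpha/2)*T with Gamma^(0) = (1/2)*g'(p) = -T/2,
so Gamma^(alpha) = -((1+alpha)/2)*T.
alpha = 1, -(1+alpha)/2 = -1.0.
Gamma = -1.0 * -49.668326 = 49.6683

49.6683


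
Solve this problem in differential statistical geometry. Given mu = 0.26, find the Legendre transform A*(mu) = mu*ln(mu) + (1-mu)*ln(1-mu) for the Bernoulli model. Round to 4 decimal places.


Legendre transform for Bernoulli:
A*(mu) = mu*log(mu) + (1-mu)*log(1-mu).
mu = 0.26, 1-mu = 0.74.
mu*log(mu) = 0.26*log(0.26) = -0.350239.
(1-mu)*log(1-mu) = 0.74*log(0.74) = -0.222818.
A* = -0.350239 + -0.222818 = -0.5731

-0.5731


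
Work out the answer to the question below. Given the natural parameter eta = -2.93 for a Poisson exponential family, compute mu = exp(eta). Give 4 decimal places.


Expectation parameter for Poisson exponential family:
mu = exp(eta).
eta = -2.93.
mu = exp(-2.93) = 0.0534

0.0534


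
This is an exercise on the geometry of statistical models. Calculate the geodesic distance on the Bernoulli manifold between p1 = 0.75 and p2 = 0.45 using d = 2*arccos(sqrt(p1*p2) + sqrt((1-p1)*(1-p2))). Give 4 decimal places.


Geodesic distance on Bernoulli manifold:
d(p1,p2) = 2*arccos(sqrt(p1*p2) + sqrt((1-p1)*(1-p2))).
sqrt(p1*p2) = sqrt(0.75*0.45) = 0.580948.
sqrt((1-p1)*(1-p2)) = sqrt(0.25*0.55) = 0.37081.
arg = 0.580948 + 0.37081 = 0.951757.
d = 2*arccos(0.951757) = 0.6238

0.6238


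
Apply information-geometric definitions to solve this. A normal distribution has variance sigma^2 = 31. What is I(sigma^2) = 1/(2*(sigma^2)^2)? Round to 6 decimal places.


Fisher information for variance: I(sigma^2) = 1/(2*sigma^4).
sigma^2 = 31, so sigma^4 = 961.
I = 1/(2*961) = 1/1922 = 0.000520

0.000520


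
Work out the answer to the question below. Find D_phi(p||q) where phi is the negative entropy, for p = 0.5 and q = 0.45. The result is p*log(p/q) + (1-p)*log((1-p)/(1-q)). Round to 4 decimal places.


Bregman divergence with negative entropy generator:
D = p*log(p/q) + (1-p)*log((1-p)/(1-q)).
p = 0.5, q = 0.45.
p*log(p/q) = 0.5*log(0.5/0.45) = 0.05268.
(1-p)*log((1-p)/(1-q)) = 0.5*log(0.5/0.55) = -0.047655.
D = 0.05268 + -0.047655 = 0.0050

0.0050


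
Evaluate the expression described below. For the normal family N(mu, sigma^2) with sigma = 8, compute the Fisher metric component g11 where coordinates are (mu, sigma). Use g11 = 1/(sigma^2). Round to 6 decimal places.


For the 2-parameter normal family, the Fisher metric has:
  g11 = 1/sigma^2, g22 = 2/sigma^2.
sigma = 8, sigma^2 = 64.
g11 = 0.015625

0.015625


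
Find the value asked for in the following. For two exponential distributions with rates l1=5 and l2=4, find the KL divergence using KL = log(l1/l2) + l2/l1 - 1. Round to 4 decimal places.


KL divergence for exponential family:
KL = log(l1/l2) + l2/l1 - 1.
log(5/4) = 0.223144.
4/5 = 0.8.
KL = 0.223144 + 0.8 - 1 = 0.0231

0.0231


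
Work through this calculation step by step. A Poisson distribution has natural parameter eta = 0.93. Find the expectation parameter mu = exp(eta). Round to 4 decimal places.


Expectation parameter for Poisson exponential family:
mu = exp(eta).
eta = 0.93.
mu = exp(0.93) = 2.5345

2.5345


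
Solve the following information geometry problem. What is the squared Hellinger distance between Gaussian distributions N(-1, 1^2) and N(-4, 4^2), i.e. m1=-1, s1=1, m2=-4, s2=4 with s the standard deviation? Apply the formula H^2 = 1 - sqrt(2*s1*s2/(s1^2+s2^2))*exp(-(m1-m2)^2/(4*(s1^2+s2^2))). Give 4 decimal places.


Squared Hellinger distance for Gaussians:
H^2 = 1 - sqrt(2*s1*s2/(s1^2+s2^2)) * exp(-(m1-m2)^2/(4*(s1^2+s2^2))).
s1^2 = 1, s2^2 = 16, s1^2+s2^2 = 17.
sqrt(2*1*4/(17)) = 0.685994.
(m1-m2)^2 = (3)^2 = 9.
exp(-9/(4*17)) = exp(-0.132353) = 0.876032.
H^2 = 1 - 0.685994*0.876032 = 0.3990

0.3990


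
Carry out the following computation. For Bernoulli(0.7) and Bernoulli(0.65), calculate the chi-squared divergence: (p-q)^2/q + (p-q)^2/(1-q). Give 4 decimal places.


Chi-squared divergence between Bernoulli distributions:
chi^2 = (p-q)^2/q + (p-q)^2/(1-q).
p = 0.7, q = 0.65, p-q = 0.05.
(p-q)^2 = 0.0025.
term1 = 0.0025/0.65 = 0.003846.
term2 = 0.0025/0.35 = 0.007143.
chi^2 = 0.003846 + 0.007143 = 0.0110

0.0110


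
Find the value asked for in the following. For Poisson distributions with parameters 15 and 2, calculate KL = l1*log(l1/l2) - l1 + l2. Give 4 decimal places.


KL divergence for Poisson:
KL = l1*log(l1/l2) - l1 + l2.
l1 = 15, l2 = 2.
log(15/2) = 2.014903.
l1*log(l1/l2) = 15 * 2.014903 = 30.223545.
KL = 30.223545 - 15 + 2 = 17.2235

17.2235


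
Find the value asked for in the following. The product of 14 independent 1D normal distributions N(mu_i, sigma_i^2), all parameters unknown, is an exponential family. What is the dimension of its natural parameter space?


Exponential family dimension calculation:
Each univariate normal has two natural parameters (mu/sigma^2 and -1/(2 sigma^2)).
With 14 independent components, dim = 2 * 14 = 28.

28


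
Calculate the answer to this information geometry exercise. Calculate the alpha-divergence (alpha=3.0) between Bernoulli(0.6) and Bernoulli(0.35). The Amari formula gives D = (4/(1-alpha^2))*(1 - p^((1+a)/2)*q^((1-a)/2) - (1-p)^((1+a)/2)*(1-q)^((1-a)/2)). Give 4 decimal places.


Amari alpha-divergence:
D = (4/(1-alpha^2))*(1 - p^((1+a)/2)*q^((1-a)/2) - (1-p)^((1+a)/2)*(1-q)^((1-a)/2)).
alpha = 3.0, p = 0.6, q = 0.35.
e1 = (1+alpha)/2 = 2.0, e2 = (1-alpha)/2 = -1.0.
t1 = p^e1 * q^e2 = 0.6^2.0 * 0.35^-1.0 = 1.028571.
t2 = (1-p)^e1 * (1-q)^e2 = 0.4^2.0 * 0.65^-1.0 = 0.246154.
4/(1-alpha^2) = -0.5.
D = -0.5*(1 - 1.028571 - 0.246154) = 0.1374

0.1374


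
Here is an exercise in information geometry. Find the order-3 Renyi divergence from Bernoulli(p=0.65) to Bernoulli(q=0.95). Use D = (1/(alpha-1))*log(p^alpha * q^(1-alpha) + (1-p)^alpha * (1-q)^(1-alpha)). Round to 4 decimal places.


Renyi divergence of order alpha between Bernoulli distributions:
D = (1/(alpha-1))*log(p^alpha * q^(1-alpha) + (1-p)^alpha * (1-q)^(1-alpha)).
alpha = 3, p = 0.65, q = 0.95.
p^alpha * q^(1-alpha) = 0.65^3 * 0.95^-2 = 0.304294.
(1-p)^alpha * (1-q)^(1-alpha) = 0.35^3 * 0.05^-2 = 17.15.
sum = 0.304294 + 17.15 = 17.454294.
D = (1/2)*log(17.454294) = 1.4298

1.4298


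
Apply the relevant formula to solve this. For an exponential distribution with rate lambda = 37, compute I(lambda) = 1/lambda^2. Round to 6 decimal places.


Fisher information for exponential: I(lambda) = 1/lambda^2.
lambda = 37, lambda^2 = 1369.
I = 1/1369 = 0.000730

0.000730


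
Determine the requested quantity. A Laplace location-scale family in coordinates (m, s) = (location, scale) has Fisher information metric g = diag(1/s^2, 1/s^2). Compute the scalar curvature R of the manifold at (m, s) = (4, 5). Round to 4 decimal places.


The metric has the form g = (A dm^2 + B ds^2)/s^2 with A = 1, B = 1.
Substitute u = sqrt(A/B)*m: g = B*(du^2 + ds^2)/s^2, i.e. B times the
Poincare upper half-plane metric, which has constant Gaussian curvature -1.
Scaling a 2D metric by a constant c divides the Gaussian curvature by c,
so K = -1/B = -1/(1) = -1.0000 everywhere (the point (m, s) = (4, 5) is irrelevant:
the curvature is constant).
Scalar curvature in dimension 2: R = 2K = -2/(1) = -2.0000.

-2.0000


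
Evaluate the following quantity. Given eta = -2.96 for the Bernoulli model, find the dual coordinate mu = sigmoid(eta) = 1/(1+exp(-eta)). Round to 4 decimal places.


Dual coordinate (expectation parameter) for Bernoulli:
mu = 1/(1+exp(-eta)).
eta = -2.96.
exp(-eta) = exp(2.96) = 19.297972.
mu = 1/(1+19.297972) = 0.0493

0.0493


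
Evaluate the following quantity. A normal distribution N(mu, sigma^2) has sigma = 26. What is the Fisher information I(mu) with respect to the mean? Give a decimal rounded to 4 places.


The Fisher information for the mean of a normal distribution is I(mu) = 1/sigma^2.
sigma = 26, so sigma^2 = 676.
I(mu) = 1/676 = 0.0015

0.0015


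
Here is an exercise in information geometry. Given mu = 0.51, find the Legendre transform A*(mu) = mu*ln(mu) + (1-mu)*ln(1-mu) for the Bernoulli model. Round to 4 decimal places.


Legendre transform for Bernoulli:
A*(mu) = mu*log(mu) + (1-mu)*log(1-mu).
mu = 0.51, 1-mu = 0.49.
mu*log(mu) = 0.51*log(0.51) = -0.343406.
(1-mu)*log(1-mu) = 0.49*log(0.49) = -0.349541.
A* = -0.343406 + -0.349541 = -0.6929

-0.6929


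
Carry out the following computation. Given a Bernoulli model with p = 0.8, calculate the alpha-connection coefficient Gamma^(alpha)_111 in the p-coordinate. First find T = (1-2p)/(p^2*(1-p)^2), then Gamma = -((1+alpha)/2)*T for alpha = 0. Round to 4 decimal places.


Skewness (Amari-Chentsov) tensor: T = (1-2p)/(p^2*(1-p)^2).
p = 0.8, 1-2p = -0.6, p^2 = 0.64, (1-p)^2 = 0.04.
T = -0.6/(0.64 * 0.04) = -23.4375.
In the p-coordinate, Gamma^(alpha) = Gamma^(0) - (alpha/2)*T with Gamma^(0) = (1/2)*g'(p) = -T/2,
so Gamma^(alpha) = -((1+alpha)/2)*T.
alpha = 0, -(1+alpha)/2 = -0.5.
Gamma = -0.5 * -23.4375 = 11.7188

11.7188


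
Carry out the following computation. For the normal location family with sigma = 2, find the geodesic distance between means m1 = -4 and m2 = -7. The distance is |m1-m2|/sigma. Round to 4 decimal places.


On the fixed-variance normal subfamily, geodesic distance = |m1-m2|/sigma.
|-4 - -7| = 3.
sigma = 2.
d = 3/2 = 1.5000

1.5000


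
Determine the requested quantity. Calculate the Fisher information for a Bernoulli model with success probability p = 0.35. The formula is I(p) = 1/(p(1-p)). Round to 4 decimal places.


For Bernoulli(p), Fisher information is I(p) = 1/(p*(1-p)).
p = 0.35, 1-p = 0.65.
p*(1-p) = 0.2275.
I(p) = 1/0.2275 = 4.3956

4.3956


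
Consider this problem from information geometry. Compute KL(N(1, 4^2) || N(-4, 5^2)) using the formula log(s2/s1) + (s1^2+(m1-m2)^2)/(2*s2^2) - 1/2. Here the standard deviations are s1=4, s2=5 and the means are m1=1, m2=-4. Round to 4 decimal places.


KL divergence between normal distributions:
KL = log(s2/s1) + (s1^2 + (m1-m2)^2)/(2*s2^2) - 1/2.
log(5/4) = 0.223144.
(4^2 + (1--4)^2)/(2*5^2) = (16 + 25)/50 = 0.82.
KL = 0.223144 + 0.82 - 0.5 = 0.5431

0.5431


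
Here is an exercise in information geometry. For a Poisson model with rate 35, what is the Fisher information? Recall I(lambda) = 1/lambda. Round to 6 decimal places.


Fisher information for Poisson: I(lambda) = 1/lambda.
lambda = 35.
I(lambda) = 1/35 = 0.028571

0.028571


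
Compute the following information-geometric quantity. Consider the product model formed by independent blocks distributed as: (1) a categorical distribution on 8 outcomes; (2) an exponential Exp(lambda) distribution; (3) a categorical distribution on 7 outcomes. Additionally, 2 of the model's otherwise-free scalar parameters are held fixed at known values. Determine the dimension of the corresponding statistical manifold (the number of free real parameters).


The dimension of a statistical manifold equals the number of free
(independent) real parameters of the model. For a product of independent
blocks the parameter counts add.
- categorical on 8 outcomes (probabilities sum to 1): 8-1 = 7.
- exponential (lambda): 1.
- categorical on 7 outcomes (probabilities sum to 1): 7-1 = 6.
Total = 7 + 1 + 6 = 14.
2 parameter(s) fixed at known values: 14 - 2 = 12.
Dimension = 12

12


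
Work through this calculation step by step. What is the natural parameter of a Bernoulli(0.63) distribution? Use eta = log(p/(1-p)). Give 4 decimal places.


Natural parameter for Bernoulli: eta = log(p/(1-p)).
p = 0.63, 1-p = 0.37.
p/(1-p) = 1.702703.
eta = log(1.702703) = 0.5322

0.5322


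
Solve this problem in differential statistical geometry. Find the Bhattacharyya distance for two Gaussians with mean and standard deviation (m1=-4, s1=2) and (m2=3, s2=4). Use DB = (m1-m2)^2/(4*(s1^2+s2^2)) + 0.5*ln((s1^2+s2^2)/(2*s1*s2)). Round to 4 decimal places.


Bhattacharyya distance between two Gaussians:
DB = (m1-m2)^2/(4*(s1^2+s2^2)) + (1/2)*ln((s1^2+s2^2)/(2*s1*s2)).
(m1-m2)^2 = (-7)^2 = 49.
s1^2+s2^2 = 4 + 16 = 20.
term1 = 49/80 = 0.6125.
term2 = 0.5*ln(20/16.0) = 0.111572.
DB = 0.6125 + 0.111572 = 0.7241

0.7241


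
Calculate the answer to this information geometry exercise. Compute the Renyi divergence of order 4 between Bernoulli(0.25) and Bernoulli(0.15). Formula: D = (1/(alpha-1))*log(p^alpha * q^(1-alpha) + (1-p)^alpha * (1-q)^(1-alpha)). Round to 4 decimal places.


Renyi divergence of order alpha between Bernoulli distributions:
D = (1/(alpha-1))*log(p^alpha * q^(1-alpha) + (1-p)^alpha * (1-q)^(1-alpha)).
alpha = 4, p = 0.25, q = 0.15.
p^alpha * q^(1-alpha) = 0.25^4 * 0.15^-3 = 1.157407.
(1-p)^alpha * (1-q)^(1-alpha) = 0.75^4 * 0.85^-3 = 0.515215.
sum = 1.157407 + 0.515215 = 1.672622.
D = (1/3)*log(1.672622) = 0.1715

0.1715


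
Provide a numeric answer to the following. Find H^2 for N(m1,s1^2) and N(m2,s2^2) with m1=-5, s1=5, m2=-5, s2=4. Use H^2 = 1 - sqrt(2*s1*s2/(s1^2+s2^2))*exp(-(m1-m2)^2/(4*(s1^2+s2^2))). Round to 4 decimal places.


Squared Hellinger distance for Gaussians:
H^2 = 1 - sqrt(2*s1*s2/(s1^2+s2^2)) * exp(-(m1-m2)^2/(4*(s1^2+s2^2))).
s1^2 = 25, s2^2 = 16, s1^2+s2^2 = 41.
sqrt(2*5*4/(41)) = 0.98773.
(m1-m2)^2 = (0)^2 = 0.
exp(-0/(4*41)) = exp(0.0) = 1.0.
H^2 = 1 - 0.98773*1.0 = 0.0123

0.0123


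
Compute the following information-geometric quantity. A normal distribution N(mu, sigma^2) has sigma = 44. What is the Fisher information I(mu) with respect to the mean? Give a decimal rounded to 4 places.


The Fisher information for the mean of a normal distribution is I(mu) = 1/sigma^2.
sigma = 44, so sigma^2 = 1936.
I(mu) = 1/1936 = 0.0005

0.0005


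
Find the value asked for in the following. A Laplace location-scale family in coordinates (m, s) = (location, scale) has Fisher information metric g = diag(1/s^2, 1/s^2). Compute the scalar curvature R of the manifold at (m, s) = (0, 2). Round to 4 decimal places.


The metric has the form g = (A dm^2 + B ds^2)/s^2 with A = 1, B = 1.
Substitute u = sqrt(A/B)*m: g = B*(du^2 + ds^2)/s^2, i.e. B times the
Poincare upper half-plane metric, which has constant Gaussian curvature -1.
Scaling a 2D metric by a constant c divides the Gaussian curvature by c,
so K = -1/B = -1/(1) = -1.0000 everywhere (the point (m, s) = (0, 2) is irrelevant:
the curvature is constant).
Scalar curvature in dimension 2: R = 2K = -2/(1) = -2.0000.

-2.0000


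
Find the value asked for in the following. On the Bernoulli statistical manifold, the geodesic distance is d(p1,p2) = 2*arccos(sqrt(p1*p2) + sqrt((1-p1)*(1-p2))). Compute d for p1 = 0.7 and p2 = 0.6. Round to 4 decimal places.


Geodesic distance on Bernoulli manifold:
d(p1,p2) = 2*arccos(sqrt(p1*p2) + sqrt((1-p1)*(1-p2))).
sqrt(p1*p2) = sqrt(0.7*0.6) = 0.648074.
sqrt((1-p1)*(1-p2)) = sqrt(0.3*0.4) = 0.34641.
arg = 0.648074 + 0.34641 = 0.994484.
d = 2*arccos(0.994484) = 0.2102

0.2102


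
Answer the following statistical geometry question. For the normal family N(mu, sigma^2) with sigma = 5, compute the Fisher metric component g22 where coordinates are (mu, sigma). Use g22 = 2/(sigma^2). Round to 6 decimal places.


For the 2-parameter normal family, the Fisher metric has:
  g11 = 1/sigma^2, g22 = 2/sigma^2.
sigma = 5, sigma^2 = 25.
g22 = 0.080000

0.080000


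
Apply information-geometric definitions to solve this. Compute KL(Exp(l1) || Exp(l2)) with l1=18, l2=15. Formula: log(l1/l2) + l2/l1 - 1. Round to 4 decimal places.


KL divergence for exponential family:
KL = log(l1/l2) + l2/l1 - 1.
log(18/15) = 0.182322.
15/18 = 0.833333.
KL = 0.182322 + 0.833333 - 1 = 0.0157

0.0157


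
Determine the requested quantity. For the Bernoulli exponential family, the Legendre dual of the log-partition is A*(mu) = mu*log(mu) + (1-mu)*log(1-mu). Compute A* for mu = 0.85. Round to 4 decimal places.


Legendre transform for Bernoulli:
A*(mu) = mu*log(mu) + (1-mu)*log(1-mu).
mu = 0.85, 1-mu = 0.15.
mu*log(mu) = 0.85*log(0.85) = -0.138141.
(1-mu)*log(1-mu) = 0.15*log(0.15) = -0.284568.
A* = -0.138141 + -0.284568 = -0.4227

-0.4227


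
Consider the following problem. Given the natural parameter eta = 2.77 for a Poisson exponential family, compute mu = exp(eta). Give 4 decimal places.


Expectation parameter for Poisson exponential family:
mu = exp(eta).
eta = 2.77.
mu = exp(2.77) = 15.9586

15.9586


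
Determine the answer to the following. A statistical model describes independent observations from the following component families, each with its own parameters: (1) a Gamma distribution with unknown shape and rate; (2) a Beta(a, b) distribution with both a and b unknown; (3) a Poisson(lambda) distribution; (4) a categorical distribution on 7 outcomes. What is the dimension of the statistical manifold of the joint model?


The dimension of a statistical manifold equals the number of free
(independent) real parameters of the model. For a product of independent
blocks the parameter counts add.
- Gamma (shape, rate): 2.
- Beta (a, b): 2.
- Poisson (lambda): 1.
- categorical on 7 outcomes (probabilities sum to 1): 7-1 = 6.
Total = 2 + 2 + 1 + 6 = 11.
Dimension = 11

11


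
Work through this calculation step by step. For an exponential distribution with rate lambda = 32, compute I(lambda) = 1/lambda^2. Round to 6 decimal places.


Fisher information for exponential: I(lambda) = 1/lambda^2.
lambda = 32, lambda^2 = 1024.
I = 1/1024 = 0.000977

0.000977


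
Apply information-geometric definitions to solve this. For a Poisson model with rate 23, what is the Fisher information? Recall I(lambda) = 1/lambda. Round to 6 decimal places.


Fisher information for Poisson: I(lambda) = 1/lambda.
lambda = 23.
I(lambda) = 1/23 = 0.043478

0.043478


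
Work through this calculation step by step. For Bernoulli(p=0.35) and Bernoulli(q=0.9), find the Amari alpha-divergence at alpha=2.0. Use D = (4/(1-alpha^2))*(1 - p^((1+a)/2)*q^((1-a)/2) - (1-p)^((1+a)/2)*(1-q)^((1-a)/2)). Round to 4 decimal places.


Amari alpha-divergence:
D = (4/(1-alpha^2))*(1 - p^((1+a)/2)*q^((1-a)/2) - (1-p)^((1+a)/2)*(1-q)^((1-a)/2)).
alpha = 2.0, p = 0.35, q = 0.9.
e1 = (1+alpha)/2 = 1.5, e2 = (1-alpha)/2 = -0.5.
t1 = p^e1 * q^e2 = 0.35^1.5 * 0.9^-0.5 = 0.218263.
t2 = (1-p)^e1 * (1-q)^e2 = 0.65^1.5 * 0.1^-0.5 = 1.657181.
4/(1-alpha^2) = -1.333333.
D = -1.333333*(1 - 0.218263 - 1.657181) = 1.1673

1.1673
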